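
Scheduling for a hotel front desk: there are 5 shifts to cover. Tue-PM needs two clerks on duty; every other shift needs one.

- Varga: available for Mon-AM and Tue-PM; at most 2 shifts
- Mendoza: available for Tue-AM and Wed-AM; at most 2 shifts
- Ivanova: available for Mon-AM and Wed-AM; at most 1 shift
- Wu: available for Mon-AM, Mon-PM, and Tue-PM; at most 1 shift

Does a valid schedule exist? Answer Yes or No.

Total capacity is 6 and 6 slots are needed, so capacity alone doesn't rule it out.
Shifts {Mon-PM, Tue-PM} need 3 worker-slots in total, but the clerks available for any of those shifts (Varga and Wu) can supply at most 2 among them. So no valid schedule exists.

No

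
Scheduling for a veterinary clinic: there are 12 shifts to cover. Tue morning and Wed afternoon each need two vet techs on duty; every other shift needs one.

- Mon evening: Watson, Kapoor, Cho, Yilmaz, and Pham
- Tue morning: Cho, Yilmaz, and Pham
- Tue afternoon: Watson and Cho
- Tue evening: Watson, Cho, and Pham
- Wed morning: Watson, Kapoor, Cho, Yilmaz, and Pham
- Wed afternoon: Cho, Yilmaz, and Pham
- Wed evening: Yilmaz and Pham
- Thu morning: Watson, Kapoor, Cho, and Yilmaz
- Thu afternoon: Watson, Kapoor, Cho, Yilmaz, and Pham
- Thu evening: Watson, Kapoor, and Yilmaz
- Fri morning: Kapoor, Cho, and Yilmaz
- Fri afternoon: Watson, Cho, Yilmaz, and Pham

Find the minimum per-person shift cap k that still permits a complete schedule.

3

With 5 vet techs and 14 worker-slots to fill, someone must work at least ⌈14/5⌉ = 3 shifts, so k ≥ 3.
k = 3 works: Mon evening→Kapoor, Tue morning→Cho+Yilmaz, Tue afternoon→Watson, Tue evening→Watson, Wed morning→Pham, Wed afternoon→Cho+Yilmaz, Wed evening→Yilmaz, Thu morning→Kapoor, Thu afternoon→Pham, Thu evening→Watson, Fri morning→Kapoor, Fri afternoon→Cho.
Loads: Watson 3, Kapoor 3, Cho 3, Yilmaz 3, Pham 2 — all ≤ 3.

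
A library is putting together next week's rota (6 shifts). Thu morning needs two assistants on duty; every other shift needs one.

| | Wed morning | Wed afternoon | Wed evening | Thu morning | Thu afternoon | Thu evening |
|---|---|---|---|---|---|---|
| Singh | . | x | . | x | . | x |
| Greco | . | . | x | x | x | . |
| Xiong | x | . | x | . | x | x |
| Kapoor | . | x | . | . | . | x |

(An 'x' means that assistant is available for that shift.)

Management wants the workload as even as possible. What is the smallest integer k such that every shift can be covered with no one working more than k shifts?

2

With 4 assistants and 7 worker-slots to fill, someone must work at least ⌈7/4⌉ = 2 shifts, so k ≥ 2.
k = 2 works: Wed morning→Xiong, Wed afternoon→Singh, Wed evening→Greco, Thu morning→Singh+Greco, Thu afternoon→Xiong, Thu evening→Kapoor.
Loads: Singh 2, Greco 2, Xiong 2, Kapoor 1 — all ≤ 2.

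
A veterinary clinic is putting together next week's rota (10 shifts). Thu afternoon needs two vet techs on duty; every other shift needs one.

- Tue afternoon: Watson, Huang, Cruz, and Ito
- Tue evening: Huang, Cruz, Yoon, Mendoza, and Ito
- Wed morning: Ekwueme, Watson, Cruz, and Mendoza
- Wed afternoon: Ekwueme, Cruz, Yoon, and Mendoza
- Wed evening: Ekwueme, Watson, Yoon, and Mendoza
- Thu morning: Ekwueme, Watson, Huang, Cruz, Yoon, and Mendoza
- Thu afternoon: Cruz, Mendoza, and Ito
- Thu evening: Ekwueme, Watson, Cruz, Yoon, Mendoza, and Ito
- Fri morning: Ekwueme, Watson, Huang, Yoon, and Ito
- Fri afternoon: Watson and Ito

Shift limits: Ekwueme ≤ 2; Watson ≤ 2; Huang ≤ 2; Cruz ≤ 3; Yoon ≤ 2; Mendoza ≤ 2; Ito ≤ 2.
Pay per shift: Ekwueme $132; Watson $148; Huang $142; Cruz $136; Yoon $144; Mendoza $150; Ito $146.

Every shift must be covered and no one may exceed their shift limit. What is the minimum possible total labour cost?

$1536

Picking the cheapest available vet tech for each shift independently would cost $1492, but that ignores the shift limits.
An optimal schedule: Tue afternoon→Cruz, Tue evening→Cruz, Wed morning→Ekwueme, Wed afternoon→Ekwueme, Wed evening→Yoon, Thu morning→Huang, Thu afternoon→Cruz+Ito, Thu evening→Yoon, Fri morning→Huang, Fri afternoon→Ito.
Total: 136 + 136 + 132 + 132 + 144 + 142 + 136 + 146 + 144 + 142 + 146 = $1536.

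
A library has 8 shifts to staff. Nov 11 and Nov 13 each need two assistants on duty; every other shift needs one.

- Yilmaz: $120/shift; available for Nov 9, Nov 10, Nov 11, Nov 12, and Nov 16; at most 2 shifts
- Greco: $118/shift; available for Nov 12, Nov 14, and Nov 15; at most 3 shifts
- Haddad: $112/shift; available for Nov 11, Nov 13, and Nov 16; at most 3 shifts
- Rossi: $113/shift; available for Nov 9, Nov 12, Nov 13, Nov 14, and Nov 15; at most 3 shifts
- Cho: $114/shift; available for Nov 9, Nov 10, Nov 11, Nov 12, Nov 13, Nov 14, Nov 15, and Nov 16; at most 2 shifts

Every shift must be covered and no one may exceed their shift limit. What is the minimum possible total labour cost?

Picking the cheapest available assistant for each shift independently would cost $1129, but that ignores the shift limits.
An optimal schedule: Nov 9→Rossi, Nov 10→Cho, Nov 11→Haddad+Cho, Nov 12→Greco, Nov 13→Haddad+Rossi, Nov 14→Rossi, Nov 15→Greco, Nov 16→Haddad.
Total: 113 + 114 + 112 + 114 + 118 + 112 + 113 + 113 + 118 + 112 = $1139.

$1139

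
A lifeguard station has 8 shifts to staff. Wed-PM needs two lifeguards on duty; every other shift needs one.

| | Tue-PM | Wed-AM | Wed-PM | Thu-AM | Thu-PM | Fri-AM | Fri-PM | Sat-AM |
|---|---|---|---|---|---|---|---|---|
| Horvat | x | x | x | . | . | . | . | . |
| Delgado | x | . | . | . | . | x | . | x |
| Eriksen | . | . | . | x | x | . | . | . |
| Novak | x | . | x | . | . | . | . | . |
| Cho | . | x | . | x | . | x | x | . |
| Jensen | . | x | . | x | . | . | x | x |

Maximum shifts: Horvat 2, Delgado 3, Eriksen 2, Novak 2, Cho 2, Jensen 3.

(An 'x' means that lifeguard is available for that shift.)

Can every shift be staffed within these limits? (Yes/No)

Yes

Wed-PM can only be covered by Horvat and Novak, so that assignment is forced.
Thu-PM can only be covered by Eriksen, so that assignment is forced.
One valid schedule: Tue-PM→Horvat, Wed-AM→Cho, Wed-PM→Horvat+Novak, Thu-AM→Eriksen, Thu-PM→Eriksen, Fri-AM→Delgado, Fri-PM→Cho, Sat-AM→Delgado.
Loads: Horvat 2/2, Delgado 2/3, Eriksen 2/2, Novak 1/2, Cho 2/2, Jensen 0/3 — all within limits.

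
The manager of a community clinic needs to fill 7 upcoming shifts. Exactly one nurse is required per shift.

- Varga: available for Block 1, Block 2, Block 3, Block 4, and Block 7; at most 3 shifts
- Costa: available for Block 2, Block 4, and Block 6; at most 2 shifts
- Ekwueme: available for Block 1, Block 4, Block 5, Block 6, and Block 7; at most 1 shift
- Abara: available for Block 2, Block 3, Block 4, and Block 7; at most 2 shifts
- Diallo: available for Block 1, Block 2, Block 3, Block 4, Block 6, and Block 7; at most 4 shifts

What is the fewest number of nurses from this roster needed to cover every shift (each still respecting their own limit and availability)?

7 slots to fill and no one can take more than 4, so at least ⌈7/4⌉ = 2 nurses are needed.
No set of 2 nurses can cover every shift (each such set leaves at least one shift with no one available or exceeds a cap).
Varga, Ekwueme, and Diallo alone can cover everything: Block 1→Varga, Block 2→Varga, Block 3→Varga, Block 4→Diallo, Block 5→Ekwueme, Block 6→Diallo, Block 7→Diallo.

3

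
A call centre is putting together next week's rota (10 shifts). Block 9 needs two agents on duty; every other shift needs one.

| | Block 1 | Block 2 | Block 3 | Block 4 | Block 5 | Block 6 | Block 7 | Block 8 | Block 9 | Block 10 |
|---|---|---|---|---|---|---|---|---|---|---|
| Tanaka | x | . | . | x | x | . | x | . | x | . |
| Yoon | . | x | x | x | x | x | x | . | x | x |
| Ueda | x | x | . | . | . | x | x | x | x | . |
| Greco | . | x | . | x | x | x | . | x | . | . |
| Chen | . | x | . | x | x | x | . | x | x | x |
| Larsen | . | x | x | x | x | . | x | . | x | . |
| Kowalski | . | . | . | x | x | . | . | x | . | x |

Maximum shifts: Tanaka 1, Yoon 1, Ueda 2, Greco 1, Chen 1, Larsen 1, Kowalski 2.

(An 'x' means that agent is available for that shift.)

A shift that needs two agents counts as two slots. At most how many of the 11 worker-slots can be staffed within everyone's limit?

9

Total capacity across all agents is 1+1+2+1+1+1+2 = 9, and 11 slots are needed, so at most 9 can be filled.
An assignment achieving 9: Block 1→Tanaka, Block 2→Larsen, Block 3→Yoon, Block 4→Kowalski, Block 5→Kowalski, Block 6→Ueda, Block 7→Ueda, Block 8→Greco, Block 10→Chen.
Loads: Tanaka 1/1, Yoon 1/1, Ueda 2/2, Greco 1/1, Chen 1/1, Larsen 1/1, Kowalski 2/2.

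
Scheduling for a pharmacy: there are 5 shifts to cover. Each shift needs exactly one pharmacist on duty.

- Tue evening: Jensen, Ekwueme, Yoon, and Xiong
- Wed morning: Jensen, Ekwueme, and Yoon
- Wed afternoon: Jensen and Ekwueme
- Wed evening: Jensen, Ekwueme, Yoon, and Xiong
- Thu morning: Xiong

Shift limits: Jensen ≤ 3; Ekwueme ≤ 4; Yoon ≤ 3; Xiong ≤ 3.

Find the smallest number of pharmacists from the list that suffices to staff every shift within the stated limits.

5 slots to fill and no one can take more than 4, so at least ⌈5/4⌉ = 2 pharmacists are needed.
Jensen and Xiong alone can cover everything: Tue evening→Jensen, Wed morning→Jensen, Wed afternoon→Jensen, Wed evening→Xiong, Thu morning→Xiong.

2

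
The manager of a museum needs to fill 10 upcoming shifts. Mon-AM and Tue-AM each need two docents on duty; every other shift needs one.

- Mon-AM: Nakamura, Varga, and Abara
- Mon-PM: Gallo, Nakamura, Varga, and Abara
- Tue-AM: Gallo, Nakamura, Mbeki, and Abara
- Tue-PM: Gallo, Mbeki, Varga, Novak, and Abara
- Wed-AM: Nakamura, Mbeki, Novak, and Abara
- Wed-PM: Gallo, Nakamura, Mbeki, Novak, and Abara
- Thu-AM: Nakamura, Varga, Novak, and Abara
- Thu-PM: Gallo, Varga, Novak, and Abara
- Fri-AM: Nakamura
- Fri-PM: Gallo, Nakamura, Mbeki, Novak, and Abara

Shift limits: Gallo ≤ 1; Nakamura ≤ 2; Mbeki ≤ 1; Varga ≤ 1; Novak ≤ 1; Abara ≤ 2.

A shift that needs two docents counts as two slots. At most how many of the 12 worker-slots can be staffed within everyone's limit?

Total capacity across all docents is 1+2+1+1+1+2 = 8, and 12 slots are needed, so at most 8 can be filled.
An assignment achieving 8: Mon-AM→Nakamura+Varga, Mon-PM→Gallo, Tue-AM→Mbeki+Abara, Wed-AM→Novak, Thu-AM→Abara, Fri-AM→Nakamura.
Loads: Gallo 1/1, Nakamura 2/2, Mbeki 1/1, Varga 1/1, Novak 1/1, Abara 2/2.

8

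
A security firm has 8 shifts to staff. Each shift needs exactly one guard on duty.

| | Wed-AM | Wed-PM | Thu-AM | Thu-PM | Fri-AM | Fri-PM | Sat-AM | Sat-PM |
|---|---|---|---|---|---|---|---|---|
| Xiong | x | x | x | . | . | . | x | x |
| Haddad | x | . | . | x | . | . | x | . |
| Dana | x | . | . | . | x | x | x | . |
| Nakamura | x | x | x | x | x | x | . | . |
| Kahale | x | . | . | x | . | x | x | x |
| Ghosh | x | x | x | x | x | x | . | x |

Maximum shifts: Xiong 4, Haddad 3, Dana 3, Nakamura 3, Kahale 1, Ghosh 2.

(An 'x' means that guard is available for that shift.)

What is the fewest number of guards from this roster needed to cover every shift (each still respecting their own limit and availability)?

8 slots to fill and no one can take more than 4, so at least ⌈8/4⌉ = 2 guards are needed.
Any 2 guards together have capacity at most 4+3 = 7 < 8 slots, so 2 can never suffice.
Xiong, Haddad, and Dana alone can cover everything: Wed-AM→Xiong, Wed-PM→Xiong, Thu-AM→Xiong, Thu-PM→Haddad, Fri-AM→Dana, Fri-PM→Dana, Sat-AM→Haddad, Sat-PM→Xiong.

3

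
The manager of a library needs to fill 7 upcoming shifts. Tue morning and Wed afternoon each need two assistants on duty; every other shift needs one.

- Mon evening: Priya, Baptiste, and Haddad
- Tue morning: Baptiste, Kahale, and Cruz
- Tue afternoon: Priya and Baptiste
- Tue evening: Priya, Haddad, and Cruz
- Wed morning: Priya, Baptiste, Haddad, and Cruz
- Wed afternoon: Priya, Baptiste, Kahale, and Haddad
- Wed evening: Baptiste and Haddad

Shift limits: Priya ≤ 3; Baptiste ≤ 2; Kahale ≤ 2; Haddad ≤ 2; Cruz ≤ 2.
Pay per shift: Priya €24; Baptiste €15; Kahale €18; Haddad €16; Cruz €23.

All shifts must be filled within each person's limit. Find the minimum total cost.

€168

Picking the cheapest available assistant for each shift independently would cost €140, but that ignores the shift limits.
An optimal schedule: Mon evening→Haddad, Tue morning→Kahale+Cruz, Tue afternoon→Baptiste, Tue evening→Haddad, Wed morning→Cruz, Wed afternoon→Kahale+Priya, Wed evening→Baptiste.
Total: 16 + 18 + 23 + 15 + 16 + 23 + 18 + 24 + 15 = €168.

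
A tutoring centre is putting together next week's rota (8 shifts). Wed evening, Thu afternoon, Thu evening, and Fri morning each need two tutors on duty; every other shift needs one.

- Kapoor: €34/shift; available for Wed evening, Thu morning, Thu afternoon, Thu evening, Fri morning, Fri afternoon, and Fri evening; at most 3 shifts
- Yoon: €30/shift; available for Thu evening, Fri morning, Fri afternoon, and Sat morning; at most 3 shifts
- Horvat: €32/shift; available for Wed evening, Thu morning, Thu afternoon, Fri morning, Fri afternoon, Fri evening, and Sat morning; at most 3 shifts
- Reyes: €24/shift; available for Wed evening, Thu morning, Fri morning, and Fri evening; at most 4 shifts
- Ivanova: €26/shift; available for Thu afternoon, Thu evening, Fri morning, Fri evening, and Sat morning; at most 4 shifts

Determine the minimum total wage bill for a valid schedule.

€324

Picking the cheapest available tutor for each shift independently would cost €324, and that bound is achievable.
An optimal schedule: Wed evening→Reyes+Horvat, Thu morning→Reyes, Thu afternoon→Ivanova+Horvat, Thu evening→Ivanova+Yoon, Fri morning→Reyes+Ivanova, Fri afternoon→Yoon, Fri evening→Reyes, Sat morning→Ivanova.
Total: 24 + 32 + 24 + 26 + 32 + 26 + 30 + 24 + 26 + 30 + 24 + 26 = €324.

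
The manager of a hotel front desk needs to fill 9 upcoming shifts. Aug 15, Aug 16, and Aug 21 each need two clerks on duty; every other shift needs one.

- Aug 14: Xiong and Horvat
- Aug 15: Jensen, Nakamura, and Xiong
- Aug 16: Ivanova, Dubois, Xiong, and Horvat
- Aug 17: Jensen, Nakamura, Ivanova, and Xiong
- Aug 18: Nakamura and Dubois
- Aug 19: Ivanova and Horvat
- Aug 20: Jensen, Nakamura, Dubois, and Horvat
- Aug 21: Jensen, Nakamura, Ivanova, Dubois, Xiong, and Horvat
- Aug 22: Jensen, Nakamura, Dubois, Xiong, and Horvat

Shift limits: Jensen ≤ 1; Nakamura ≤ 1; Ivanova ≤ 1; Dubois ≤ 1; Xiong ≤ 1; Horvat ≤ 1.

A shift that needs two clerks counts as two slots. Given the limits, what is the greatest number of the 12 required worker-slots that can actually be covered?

6

Total capacity across all clerks is 1+1+1+1+1+1 = 6, and 12 slots are needed, so at most 6 can be filled.
An assignment achieving 6: Aug 14→Xiong, Aug 15→Jensen, Aug 16→Dubois+Horvat, Aug 18→Nakamura, Aug 19→Ivanova.
Loads: Jensen 1/1, Nakamura 1/1, Ivanova 1/1, Dubois 1/1, Xiong 1/1, Horvat 1/1.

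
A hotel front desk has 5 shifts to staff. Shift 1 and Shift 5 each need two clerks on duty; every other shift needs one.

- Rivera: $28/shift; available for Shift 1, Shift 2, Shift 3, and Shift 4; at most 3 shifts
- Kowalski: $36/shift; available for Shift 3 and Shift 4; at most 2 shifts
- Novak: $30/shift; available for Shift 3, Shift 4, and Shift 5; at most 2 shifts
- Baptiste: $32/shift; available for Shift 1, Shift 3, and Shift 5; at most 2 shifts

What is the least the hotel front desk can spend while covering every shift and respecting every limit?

$208

Shift 1 can only be covered by Rivera and Baptiste, so that assignment is forced.
Shift 2 can only be covered by Rivera, so that assignment is forced.
Shift 5 can only be covered by Novak and Baptiste, so that assignment is forced.
Picking the cheapest available clerk for each shift independently would cost $206, but that ignores the shift limits.
An optimal schedule: Shift 1→Rivera+Baptiste, Shift 2→Rivera, Shift 3→Novak, Shift 4→Rivera, Shift 5→Novak+Baptiste.
Total: 28 + 32 + 28 + 30 + 28 + 30 + 32 = $208.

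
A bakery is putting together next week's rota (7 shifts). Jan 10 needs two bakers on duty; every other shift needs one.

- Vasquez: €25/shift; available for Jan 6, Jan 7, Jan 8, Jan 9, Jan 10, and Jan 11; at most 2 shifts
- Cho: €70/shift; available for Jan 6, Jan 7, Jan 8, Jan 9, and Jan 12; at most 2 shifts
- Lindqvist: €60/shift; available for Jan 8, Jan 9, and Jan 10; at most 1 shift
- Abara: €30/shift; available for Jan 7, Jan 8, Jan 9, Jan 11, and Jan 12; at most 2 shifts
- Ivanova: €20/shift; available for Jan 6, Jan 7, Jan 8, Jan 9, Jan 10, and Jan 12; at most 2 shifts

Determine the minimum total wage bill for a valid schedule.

€280

Picking the cheapest available baker for each shift independently would cost €170, but that ignores the shift limits.
An optimal schedule: Jan 6→Ivanova, Jan 7→Abara, Jan 8→Lindqvist, Jan 9→Cho, Jan 10→Ivanova+Vasquez, Jan 11→Vasquez, Jan 12→Abara.
Total: 20 + 30 + 60 + 70 + 20 + 25 + 25 + 30 = €280.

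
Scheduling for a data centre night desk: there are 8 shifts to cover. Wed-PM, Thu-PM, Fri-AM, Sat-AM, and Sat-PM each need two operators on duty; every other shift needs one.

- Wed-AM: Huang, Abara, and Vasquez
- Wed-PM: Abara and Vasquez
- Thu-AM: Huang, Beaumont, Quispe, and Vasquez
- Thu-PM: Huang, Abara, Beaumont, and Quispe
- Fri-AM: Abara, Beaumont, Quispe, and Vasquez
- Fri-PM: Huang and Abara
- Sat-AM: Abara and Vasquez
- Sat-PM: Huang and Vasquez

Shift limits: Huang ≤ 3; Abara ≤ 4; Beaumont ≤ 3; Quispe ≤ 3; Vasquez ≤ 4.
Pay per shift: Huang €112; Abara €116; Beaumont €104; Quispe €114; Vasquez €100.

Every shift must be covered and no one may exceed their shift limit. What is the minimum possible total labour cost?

€1394

Wed-PM can only be covered by Abara and Vasquez, so that assignment is forced.
Sat-AM can only be covered by Abara and Vasquez, so that assignment is forced.
Sat-PM can only be covered by Huang and Vasquez, so that assignment is forced.
Picking the cheapest available operator for each shift independently would cost €1376, but that ignores the shift limits.
An optimal schedule: Wed-AM→Vasquez, Wed-PM→Vasquez+Abara, Thu-AM→Beaumont, Thu-PM→Beaumont+Huang, Fri-AM→Beaumont+Quispe, Fri-PM→Huang, Sat-AM→Vasquez+Abara, Sat-PM→Vasquez+Huang.
Total: 100 + 100 + 116 + 104 + 104 + 112 + 104 + 114 + 112 + 100 + 116 + 100 + 112 = €1394.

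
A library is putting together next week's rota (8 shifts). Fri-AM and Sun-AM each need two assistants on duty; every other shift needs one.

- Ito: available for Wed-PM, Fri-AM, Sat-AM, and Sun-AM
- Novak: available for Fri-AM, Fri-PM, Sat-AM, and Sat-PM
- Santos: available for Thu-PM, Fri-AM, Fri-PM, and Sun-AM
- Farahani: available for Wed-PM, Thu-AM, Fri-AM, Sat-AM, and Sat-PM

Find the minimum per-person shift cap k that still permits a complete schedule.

3

With 4 assistants and 10 worker-slots to fill, someone must work at least ⌈10/4⌉ = 3 shifts, so k ≥ 3.
k = 3 works: Wed-PM→Ito, Thu-AM→Farahani, Thu-PM→Santos, Fri-AM→Novak+Santos, Fri-PM→Novak, Sat-AM→Ito, Sat-PM→Novak, Sun-AM→Ito+Santos.
Loads: Ito 3, Novak 3, Santos 3, Farahani 1 — all ≤ 3.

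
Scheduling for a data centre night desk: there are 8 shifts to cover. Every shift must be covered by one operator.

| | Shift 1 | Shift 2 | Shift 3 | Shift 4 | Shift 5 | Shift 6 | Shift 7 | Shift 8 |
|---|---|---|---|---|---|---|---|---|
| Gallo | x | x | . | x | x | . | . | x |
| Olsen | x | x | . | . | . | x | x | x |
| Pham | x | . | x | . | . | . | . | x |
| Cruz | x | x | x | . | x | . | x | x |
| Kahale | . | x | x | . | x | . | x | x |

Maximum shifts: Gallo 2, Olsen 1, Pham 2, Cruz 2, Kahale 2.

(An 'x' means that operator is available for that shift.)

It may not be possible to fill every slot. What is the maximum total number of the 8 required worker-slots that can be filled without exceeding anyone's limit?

Total capacity across all operators is 2+1+2+2+2 = 9, and 8 slots are needed, so at most 8 can be filled.
An assignment achieving 8: Shift 1→Pham, Shift 2→Cruz, Shift 3→Pham, Shift 4→Gallo, Shift 5→Gallo, Shift 6→Olsen, Shift 7→Cruz, Shift 8→Kahale.
Loads: Gallo 2/2, Olsen 1/1, Pham 2/2, Cruz 2/2, Kahale 1/2.

8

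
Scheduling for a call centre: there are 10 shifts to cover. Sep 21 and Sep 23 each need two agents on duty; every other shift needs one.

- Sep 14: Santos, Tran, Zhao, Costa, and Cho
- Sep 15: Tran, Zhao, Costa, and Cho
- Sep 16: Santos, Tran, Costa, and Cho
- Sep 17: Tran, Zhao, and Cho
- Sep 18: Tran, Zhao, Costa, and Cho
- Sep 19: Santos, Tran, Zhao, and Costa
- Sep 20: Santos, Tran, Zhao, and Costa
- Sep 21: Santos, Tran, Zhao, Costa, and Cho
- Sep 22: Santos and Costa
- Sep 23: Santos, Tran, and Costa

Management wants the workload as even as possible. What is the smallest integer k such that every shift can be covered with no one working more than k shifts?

3

With 5 agents and 12 worker-slots to fill, someone must work at least ⌈12/5⌉ = 3 shifts, so k ≥ 3.
k = 3 works: Sep 14→Costa, Sep 15→Tran, Sep 16→Santos, Sep 17→Tran, Sep 18→Zhao, Sep 19→Zhao, Sep 20→Zhao, Sep 21→Costa+Cho, Sep 22→Santos, Sep 23→Santos+Tran.
Loads: Santos 3, Tran 3, Zhao 3, Costa 2, Cho 1 — all ≤ 3.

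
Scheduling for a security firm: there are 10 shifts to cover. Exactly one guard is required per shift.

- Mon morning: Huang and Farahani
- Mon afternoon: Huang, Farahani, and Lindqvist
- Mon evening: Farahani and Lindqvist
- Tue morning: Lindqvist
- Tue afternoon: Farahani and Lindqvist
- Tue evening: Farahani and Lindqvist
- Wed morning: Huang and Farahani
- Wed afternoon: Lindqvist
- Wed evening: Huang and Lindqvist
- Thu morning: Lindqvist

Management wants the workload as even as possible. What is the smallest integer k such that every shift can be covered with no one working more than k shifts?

4

With 3 guards and 10 worker-slots to fill, someone must work at least ⌈10/3⌉ = 4 shifts, so k ≥ 4.
k = 4 works: Mon morning→Huang, Mon afternoon→Huang, Mon evening→Farahani, Tue morning→Lindqvist, Tue afternoon→Farahani, Tue evening→Farahani, Wed morning→Huang, Wed afternoon→Lindqvist, Wed evening→Huang, Thu morning→Lindqvist.
Loads: Huang 4, Farahani 3, Lindqvist 3 — all ≤ 4.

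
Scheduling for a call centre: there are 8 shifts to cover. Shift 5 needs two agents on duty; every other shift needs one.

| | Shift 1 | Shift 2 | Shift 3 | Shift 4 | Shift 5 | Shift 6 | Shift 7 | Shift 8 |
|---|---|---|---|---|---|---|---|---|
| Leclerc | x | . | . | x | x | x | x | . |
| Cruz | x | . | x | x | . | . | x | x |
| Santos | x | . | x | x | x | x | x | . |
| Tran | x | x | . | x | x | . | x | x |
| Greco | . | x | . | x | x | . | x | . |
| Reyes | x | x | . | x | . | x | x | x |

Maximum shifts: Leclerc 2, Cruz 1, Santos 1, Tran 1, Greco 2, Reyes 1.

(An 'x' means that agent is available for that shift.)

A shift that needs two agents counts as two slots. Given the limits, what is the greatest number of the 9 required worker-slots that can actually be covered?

Total capacity across all agents is 2+1+1+1+2+1 = 8, and 9 slots are needed, so at most 8 can be filled.
An assignment achieving 8: Shift 2→Tran, Shift 3→Cruz, Shift 4→Greco, Shift 5→Leclerc+Santos, Shift 6→Leclerc, Shift 7→Greco, Shift 8→Reyes.
Loads: Leclerc 2/2, Cruz 1/1, Santos 1/1, Tran 1/1, Greco 2/2, Reyes 1/1.

8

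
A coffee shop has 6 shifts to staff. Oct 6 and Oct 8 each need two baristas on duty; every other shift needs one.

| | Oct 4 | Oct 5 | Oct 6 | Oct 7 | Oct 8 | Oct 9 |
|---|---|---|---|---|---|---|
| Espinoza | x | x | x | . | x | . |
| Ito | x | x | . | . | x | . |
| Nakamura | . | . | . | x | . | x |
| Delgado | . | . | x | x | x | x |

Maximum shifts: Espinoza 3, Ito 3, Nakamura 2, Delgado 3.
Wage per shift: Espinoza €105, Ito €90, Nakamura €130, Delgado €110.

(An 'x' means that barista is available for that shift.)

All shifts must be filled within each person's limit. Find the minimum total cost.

€810

Oct 6 can only be covered by Espinoza and Delgado, so that assignment is forced.
Picking the cheapest available barista for each shift independently would cost €810, and that bound is achievable.
An optimal schedule: Oct 4→Ito, Oct 5→Ito, Oct 6→Espinoza+Delgado, Oct 7→Delgado, Oct 8→Ito+Espinoza, Oct 9→Delgado.
Total: 90 + 90 + 105 + 110 + 110 + 90 + 105 + 110 = €810.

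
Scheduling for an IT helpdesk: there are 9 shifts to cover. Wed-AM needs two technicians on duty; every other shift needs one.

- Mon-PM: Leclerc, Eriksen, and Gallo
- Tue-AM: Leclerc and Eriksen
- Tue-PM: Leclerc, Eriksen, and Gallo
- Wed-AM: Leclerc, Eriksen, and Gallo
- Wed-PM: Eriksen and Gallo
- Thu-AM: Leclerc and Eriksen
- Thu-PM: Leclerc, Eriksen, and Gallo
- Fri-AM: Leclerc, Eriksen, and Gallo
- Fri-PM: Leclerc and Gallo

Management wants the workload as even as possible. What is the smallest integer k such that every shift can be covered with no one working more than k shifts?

With 3 technicians and 10 worker-slots to fill, someone must work at least ⌈10/3⌉ = 4 shifts, so k ≥ 4.
k = 4 works: Mon-PM→Leclerc, Tue-AM→Leclerc, Tue-PM→Eriksen, Wed-AM→Eriksen+Gallo, Wed-PM→Eriksen, Thu-AM→Leclerc, Thu-PM→Eriksen, Fri-AM→Gallo, Fri-PM→Leclerc.
Loads: Leclerc 4, Eriksen 4, Gallo 2 — all ≤ 4.

4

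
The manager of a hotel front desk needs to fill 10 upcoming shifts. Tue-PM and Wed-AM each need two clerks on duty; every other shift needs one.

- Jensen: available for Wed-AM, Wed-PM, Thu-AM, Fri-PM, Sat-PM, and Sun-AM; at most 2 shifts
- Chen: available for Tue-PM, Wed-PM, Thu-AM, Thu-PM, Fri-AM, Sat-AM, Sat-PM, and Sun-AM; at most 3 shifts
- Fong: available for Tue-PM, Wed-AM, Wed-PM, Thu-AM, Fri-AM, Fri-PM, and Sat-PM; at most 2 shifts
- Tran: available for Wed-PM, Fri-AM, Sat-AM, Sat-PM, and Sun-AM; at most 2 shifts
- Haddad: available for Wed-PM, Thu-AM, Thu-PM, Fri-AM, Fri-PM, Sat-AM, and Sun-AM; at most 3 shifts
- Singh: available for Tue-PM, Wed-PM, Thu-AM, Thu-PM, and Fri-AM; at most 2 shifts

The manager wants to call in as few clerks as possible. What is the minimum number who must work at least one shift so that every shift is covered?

5

12 slots to fill and no one can take more than 3, so at least ⌈12/3⌉ = 4 clerks are needed.
Any 4 clerks together have capacity at most 3+3+2+2 = 10 < 12 slots, so 4 can never suffice.
Jensen, Chen, Fong, Tran, and Haddad alone can cover everything: Tue-PM→Chen+Fong, Wed-AM→Jensen+Fong, Wed-PM→Haddad, Thu-AM→Haddad, Thu-PM→Chen, Fri-AM→Tran, Fri-PM→Jensen, Sat-AM→Chen, Sat-PM→Tran, Sun-AM→Haddad.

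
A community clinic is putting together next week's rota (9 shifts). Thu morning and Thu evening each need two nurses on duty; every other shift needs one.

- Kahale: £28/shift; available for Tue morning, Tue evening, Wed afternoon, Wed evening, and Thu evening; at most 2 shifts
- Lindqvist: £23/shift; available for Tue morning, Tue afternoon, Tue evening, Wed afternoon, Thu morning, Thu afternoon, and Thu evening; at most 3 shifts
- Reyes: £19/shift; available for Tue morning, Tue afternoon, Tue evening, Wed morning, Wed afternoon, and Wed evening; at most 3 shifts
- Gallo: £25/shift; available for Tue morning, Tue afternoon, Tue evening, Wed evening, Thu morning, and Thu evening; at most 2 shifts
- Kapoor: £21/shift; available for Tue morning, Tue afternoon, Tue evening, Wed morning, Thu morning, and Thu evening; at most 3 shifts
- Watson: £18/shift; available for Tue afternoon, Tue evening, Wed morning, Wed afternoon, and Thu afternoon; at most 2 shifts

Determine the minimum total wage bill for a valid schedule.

Picking the cheapest available nurse for each shift independently would cost £216, but that ignores the shift limits.
An optimal schedule: Tue morning→Reyes, Tue afternoon→Kapoor, Tue evening→Lindqvist, Wed morning→Watson, Wed afternoon→Reyes, Wed evening→Reyes, Thu morning→Kapoor+Lindqvist, Thu afternoon→Watson, Thu evening→Kapoor+Lindqvist.
Total: 19 + 21 + 23 + 18 + 19 + 19 + 21 + 23 + 18 + 21 + 23 = £225.

£225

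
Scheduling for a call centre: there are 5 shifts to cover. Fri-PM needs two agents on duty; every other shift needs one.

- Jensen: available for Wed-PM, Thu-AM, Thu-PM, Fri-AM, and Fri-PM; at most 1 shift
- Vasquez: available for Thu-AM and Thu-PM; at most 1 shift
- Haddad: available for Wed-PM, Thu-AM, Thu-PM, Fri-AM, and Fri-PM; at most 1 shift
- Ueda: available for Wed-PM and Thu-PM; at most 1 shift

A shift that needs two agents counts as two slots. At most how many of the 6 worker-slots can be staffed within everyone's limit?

Total capacity across all agents is 1+1+1+1 = 4, and 6 slots are needed, so at most 4 can be filled.
An assignment achieving 4: Wed-PM→Ueda, Thu-AM→Vasquez, Fri-AM→Jensen, Fri-PM→Haddad.
Loads: Jensen 1/1, Vasquez 1/1, Haddad 1/1, Ueda 1/1.

4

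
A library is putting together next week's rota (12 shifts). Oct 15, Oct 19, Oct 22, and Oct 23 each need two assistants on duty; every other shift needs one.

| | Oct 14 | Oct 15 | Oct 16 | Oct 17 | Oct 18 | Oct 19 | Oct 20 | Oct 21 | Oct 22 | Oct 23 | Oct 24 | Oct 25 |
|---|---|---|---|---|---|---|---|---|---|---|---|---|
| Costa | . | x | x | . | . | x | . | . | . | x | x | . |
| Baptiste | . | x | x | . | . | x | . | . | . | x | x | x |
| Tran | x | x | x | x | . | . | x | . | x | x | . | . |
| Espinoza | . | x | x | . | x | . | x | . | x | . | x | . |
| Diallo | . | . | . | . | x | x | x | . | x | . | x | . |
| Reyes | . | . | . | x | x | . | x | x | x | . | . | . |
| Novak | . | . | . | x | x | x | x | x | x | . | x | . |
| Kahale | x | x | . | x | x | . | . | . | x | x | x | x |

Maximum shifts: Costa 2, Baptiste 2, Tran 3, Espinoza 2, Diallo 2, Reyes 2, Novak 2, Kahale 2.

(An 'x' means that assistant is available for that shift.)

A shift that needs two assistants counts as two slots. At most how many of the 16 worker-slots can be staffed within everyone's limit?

Total capacity across all assistants is 2+2+3+2+2+2+2+2 = 17, and 16 slots are needed, so at most 16 can be filled.
An assignment achieving 16: Oct 14→Tran, Oct 15→Espinoza+Kahale, Oct 16→Costa, Oct 17→Tran, Oct 18→Espinoza, Oct 19→Costa+Baptiste, Oct 20→Diallo, Oct 21→Reyes, Oct 22→Diallo+Reyes, Oct 23→Tran+Kahale, Oct 24→Novak, Oct 25→Baptiste.
Loads: Costa 2/2, Baptiste 2/2, Tran 3/3, Espinoza 2/2, Diallo 2/2, Reyes 2/2, Novak 1/2, Kahale 2/2.

16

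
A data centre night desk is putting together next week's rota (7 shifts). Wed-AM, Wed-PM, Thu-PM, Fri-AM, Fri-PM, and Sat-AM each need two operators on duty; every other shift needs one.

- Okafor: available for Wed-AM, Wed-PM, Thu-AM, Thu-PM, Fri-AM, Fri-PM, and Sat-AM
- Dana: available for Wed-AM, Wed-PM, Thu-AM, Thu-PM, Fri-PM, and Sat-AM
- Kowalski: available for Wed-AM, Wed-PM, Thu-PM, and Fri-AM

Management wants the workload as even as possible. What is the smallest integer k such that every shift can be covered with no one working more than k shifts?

With 3 operators and 13 worker-slots to fill, someone must work at least ⌈13/3⌉ = 5 shifts, so k ≥ 5.
k = 5 works: Wed-AM→Okafor+Dana, Wed-PM→Dana+Kowalski, Thu-AM→Okafor, Thu-PM→Dana+Kowalski, Fri-AM→Okafor+Kowalski, Fri-PM→Okafor+Dana, Sat-AM→Okafor+Dana.
Loads: Okafor 5, Dana 5, Kowalski 3 — all ≤ 5.

5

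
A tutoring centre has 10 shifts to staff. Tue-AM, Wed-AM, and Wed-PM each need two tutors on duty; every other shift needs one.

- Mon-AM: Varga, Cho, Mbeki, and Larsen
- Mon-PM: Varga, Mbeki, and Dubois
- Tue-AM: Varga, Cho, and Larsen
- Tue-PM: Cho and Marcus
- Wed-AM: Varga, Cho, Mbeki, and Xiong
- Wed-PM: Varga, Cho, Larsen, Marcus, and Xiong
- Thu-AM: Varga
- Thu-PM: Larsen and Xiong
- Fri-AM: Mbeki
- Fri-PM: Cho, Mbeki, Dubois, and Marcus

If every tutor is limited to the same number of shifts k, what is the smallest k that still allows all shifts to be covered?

2

With 7 tutors and 13 worker-slots to fill, someone must work at least ⌈13/7⌉ = 2 shifts, so k ≥ 2.
k = 2 works: Mon-AM→Larsen, Mon-PM→Dubois, Tue-AM→Varga+Cho, Tue-PM→Cho, Wed-AM→Mbeki+Xiong, Wed-PM→Marcus+Xiong, Thu-AM→Varga, Thu-PM→Larsen, Fri-AM→Mbeki, Fri-PM→Dubois.
Loads: Varga 2, Cho 2, Mbeki 2, Dubois 2, Larsen 2, Marcus 1, Xiong 2 — all ≤ 2.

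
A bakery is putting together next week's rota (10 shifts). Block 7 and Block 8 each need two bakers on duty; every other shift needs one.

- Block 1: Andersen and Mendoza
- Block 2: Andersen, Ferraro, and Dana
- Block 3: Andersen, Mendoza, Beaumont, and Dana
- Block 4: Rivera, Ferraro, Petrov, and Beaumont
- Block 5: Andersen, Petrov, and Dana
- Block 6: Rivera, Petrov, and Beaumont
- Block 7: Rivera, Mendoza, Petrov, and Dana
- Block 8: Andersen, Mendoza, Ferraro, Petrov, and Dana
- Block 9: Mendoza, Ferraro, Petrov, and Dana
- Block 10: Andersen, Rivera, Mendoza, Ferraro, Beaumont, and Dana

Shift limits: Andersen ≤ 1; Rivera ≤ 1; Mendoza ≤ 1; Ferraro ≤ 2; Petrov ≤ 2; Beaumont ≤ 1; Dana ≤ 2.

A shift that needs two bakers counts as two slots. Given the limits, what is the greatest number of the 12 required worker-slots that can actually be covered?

Total capacity across all bakers is 1+1+1+2+2+1+2 = 10, and 12 slots are needed, so at most 10 can be filled.
An assignment achieving 10: Block 1→Andersen, Block 2→Ferraro, Block 3→Mendoza, Block 4→Ferraro, Block 5→Petrov, Block 6→Rivera, Block 7→Petrov+Dana, Block 9→Dana, Block 10→Beaumont.
Loads: Andersen 1/1, Rivera 1/1, Mendoza 1/1, Ferraro 2/2, Petrov 2/2, Beaumont 1/1, Dana 2/2.

10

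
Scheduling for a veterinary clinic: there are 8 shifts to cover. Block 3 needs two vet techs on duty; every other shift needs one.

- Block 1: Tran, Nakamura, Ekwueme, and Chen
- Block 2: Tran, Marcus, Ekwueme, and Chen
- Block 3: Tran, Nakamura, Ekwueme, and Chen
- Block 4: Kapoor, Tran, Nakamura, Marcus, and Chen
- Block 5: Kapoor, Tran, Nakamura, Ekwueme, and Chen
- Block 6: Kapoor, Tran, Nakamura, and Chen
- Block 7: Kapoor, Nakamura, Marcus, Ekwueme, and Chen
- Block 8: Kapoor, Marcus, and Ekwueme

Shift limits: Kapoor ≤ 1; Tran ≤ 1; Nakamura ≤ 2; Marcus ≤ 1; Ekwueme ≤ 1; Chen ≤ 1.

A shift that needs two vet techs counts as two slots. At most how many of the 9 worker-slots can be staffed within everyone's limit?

Total capacity across all vet techs is 1+1+2+1+1+1 = 7, and 9 slots are needed, so at most 7 can be filled.
An assignment achieving 7: Block 1→Tran, Block 2→Marcus, Block 3→Nakamura+Ekwueme, Block 4→Chen, Block 6→Nakamura, Block 8→Kapoor.
Loads: Kapoor 1/1, Tran 1/1, Nakamura 2/2, Marcus 1/1, Ekwueme 1/1, Chen 1/1.

7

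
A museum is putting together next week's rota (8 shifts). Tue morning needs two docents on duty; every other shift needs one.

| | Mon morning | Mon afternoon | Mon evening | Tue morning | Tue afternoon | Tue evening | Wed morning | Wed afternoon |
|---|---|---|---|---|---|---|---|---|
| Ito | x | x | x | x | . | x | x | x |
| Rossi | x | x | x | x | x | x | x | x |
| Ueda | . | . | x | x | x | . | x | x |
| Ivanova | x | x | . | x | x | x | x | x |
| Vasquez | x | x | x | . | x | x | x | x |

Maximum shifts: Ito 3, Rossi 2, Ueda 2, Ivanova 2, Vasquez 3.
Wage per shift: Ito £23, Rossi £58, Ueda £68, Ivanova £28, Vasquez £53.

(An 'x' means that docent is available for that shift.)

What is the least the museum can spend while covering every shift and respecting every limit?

Picking the cheapest available docent for each shift independently would cost £217, but that ignores the shift limits.
An optimal schedule: Mon morning→Ito, Mon afternoon→Ito, Mon evening→Ito, Tue morning→Ivanova+Rossi, Tue afternoon→Ivanova, Tue evening→Vasquez, Wed morning→Vasquez, Wed afternoon→Vasquez.
Total: 23 + 23 + 23 + 28 + 58 + 28 + 53 + 53 + 53 = £342.

£342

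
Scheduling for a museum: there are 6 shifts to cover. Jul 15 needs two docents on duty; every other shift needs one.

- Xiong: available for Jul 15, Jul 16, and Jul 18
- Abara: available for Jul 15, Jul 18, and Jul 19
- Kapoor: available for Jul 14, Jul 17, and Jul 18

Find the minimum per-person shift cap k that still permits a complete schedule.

With 3 docents and 7 worker-slots to fill, someone must work at least ⌈7/3⌉ = 3 shifts, so k ≥ 3.
k = 3 works: Jul 14→Kapoor, Jul 15→Xiong+Abara, Jul 16→Xiong, Jul 17→Kapoor, Jul 18→Xiong, Jul 19→Abara.
Loads: Xiong 3, Abara 2, Kapoor 2 — all ≤ 3.

3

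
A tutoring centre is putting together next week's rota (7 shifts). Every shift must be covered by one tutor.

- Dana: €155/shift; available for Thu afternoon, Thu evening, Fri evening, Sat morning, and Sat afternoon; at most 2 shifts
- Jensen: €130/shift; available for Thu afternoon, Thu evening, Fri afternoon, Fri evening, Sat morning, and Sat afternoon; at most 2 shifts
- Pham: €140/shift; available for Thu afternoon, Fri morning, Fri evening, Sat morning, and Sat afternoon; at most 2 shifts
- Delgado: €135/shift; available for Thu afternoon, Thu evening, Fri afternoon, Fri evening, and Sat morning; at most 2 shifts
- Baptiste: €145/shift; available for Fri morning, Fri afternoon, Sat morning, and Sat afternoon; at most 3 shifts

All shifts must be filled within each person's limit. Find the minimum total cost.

€955

Picking the cheapest available tutor for each shift independently would cost €920, but that ignores the shift limits.
An optimal schedule: Thu afternoon→Delgado, Thu evening→Jensen, Fri morning→Pham, Fri afternoon→Jensen, Fri evening→Delgado, Sat morning→Baptiste, Sat afternoon→Pham.
Total: 135 + 130 + 140 + 130 + 135 + 145 + 140 = €955.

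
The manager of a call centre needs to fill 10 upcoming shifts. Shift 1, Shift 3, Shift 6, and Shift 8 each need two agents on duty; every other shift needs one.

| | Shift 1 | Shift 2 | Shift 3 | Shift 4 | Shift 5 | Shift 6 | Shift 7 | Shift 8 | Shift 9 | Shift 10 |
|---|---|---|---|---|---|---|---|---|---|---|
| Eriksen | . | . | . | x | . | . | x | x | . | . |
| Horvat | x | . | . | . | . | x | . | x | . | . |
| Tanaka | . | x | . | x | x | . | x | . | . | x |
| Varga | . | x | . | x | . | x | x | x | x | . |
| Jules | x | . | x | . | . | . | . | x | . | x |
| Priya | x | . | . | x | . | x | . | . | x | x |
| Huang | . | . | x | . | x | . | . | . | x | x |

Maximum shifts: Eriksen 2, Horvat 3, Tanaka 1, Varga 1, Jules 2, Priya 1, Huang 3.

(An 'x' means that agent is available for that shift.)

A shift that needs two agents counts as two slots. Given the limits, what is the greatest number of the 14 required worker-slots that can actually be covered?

13

Total capacity across all agents is 2+3+1+1+2+1+3 = 13, and 14 slots are needed, so at most 13 can be filled.
An assignment achieving 13: Shift 1→Horvat+Jules, Shift 2→Tanaka, Shift 3→Jules+Huang, Shift 4→Eriksen, Shift 5→Huang, Shift 6→Horvat+Varga, Shift 7→Eriksen, Shift 8→Horvat, Shift 9→Priya, Shift 10→Huang.
Loads: Eriksen 2/2, Horvat 3/3, Tanaka 1/1, Varga 1/1, Jules 2/2, Priya 1/1, Huang 3/3.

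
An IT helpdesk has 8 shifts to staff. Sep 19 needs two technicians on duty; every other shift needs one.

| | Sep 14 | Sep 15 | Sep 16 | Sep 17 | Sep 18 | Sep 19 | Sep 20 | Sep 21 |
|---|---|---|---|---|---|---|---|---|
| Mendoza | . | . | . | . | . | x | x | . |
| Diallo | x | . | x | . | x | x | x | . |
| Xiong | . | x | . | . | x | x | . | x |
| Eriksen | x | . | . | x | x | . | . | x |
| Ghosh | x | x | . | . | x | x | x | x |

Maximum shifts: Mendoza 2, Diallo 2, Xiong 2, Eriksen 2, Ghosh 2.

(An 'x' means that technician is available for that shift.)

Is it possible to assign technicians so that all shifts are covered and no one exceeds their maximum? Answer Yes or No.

Sep 16 can only be covered by Diallo, so that assignment is forced.
Sep 17 can only be covered by Eriksen, so that assignment is forced.
One valid schedule: Sep 14→Diallo, Sep 15→Xiong, Sep 16→Diallo, Sep 17→Eriksen, Sep 18→Eriksen, Sep 19→Mendoza+Ghosh, Sep 20→Mendoza, Sep 21→Xiong.
Loads: Mendoza 2/2, Diallo 2/2, Xiong 2/2, Eriksen 2/2, Ghosh 1/2 — all within limits.

Yes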